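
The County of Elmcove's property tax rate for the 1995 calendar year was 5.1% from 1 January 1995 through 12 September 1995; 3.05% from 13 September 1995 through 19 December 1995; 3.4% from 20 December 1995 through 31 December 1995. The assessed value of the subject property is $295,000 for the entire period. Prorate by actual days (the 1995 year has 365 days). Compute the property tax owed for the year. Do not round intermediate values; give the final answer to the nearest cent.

1 January – 12 September 1995: 255 days at 5.1% → $295,000 × 5.1% × 255/365 = $10,510.8904
13 September – 19 December 1995: 98 days at 3.05% → $295,000 × 3.05% × 98/365 = $2,415.7671
20 December – 31 December 1995: 12 days at 3.4% → $295,000 × 3.4% × 12/365 = $329.7534
Total = $13,256.4110

$13,256.41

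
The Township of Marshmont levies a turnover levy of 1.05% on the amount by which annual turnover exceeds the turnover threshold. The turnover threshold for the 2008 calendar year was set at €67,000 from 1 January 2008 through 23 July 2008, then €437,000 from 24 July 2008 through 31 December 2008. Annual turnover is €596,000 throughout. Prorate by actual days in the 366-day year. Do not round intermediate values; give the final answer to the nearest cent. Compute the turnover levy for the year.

1 January – 23 July 2008: 205 days, exemption €67,000 → (€596,000 − €67,000) × 1.05% × 205/366 = €3,111.1270
24 July – 31 December 2008: 161 days, exemption €437,000 → (€596,000 − €437,000) × 1.05% × 161/366 = €734.3975
Total = €3,845.5246

€3,845.52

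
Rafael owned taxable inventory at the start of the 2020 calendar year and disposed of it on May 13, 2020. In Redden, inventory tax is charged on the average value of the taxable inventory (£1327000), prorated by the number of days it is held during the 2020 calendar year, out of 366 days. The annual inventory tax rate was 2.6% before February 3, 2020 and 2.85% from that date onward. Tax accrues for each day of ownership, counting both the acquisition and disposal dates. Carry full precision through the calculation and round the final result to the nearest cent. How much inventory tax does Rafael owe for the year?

January 1 – February 2, 2020: 33 days at 2.6% → £1327000 × 2.6% × 33/366 = £3110.8361
February 3 – May 13, 2020: 101 days at 2.85% → £1327000 × 2.85% × 101/366 = £10436.5287
Total = £13547.3648

£13547.36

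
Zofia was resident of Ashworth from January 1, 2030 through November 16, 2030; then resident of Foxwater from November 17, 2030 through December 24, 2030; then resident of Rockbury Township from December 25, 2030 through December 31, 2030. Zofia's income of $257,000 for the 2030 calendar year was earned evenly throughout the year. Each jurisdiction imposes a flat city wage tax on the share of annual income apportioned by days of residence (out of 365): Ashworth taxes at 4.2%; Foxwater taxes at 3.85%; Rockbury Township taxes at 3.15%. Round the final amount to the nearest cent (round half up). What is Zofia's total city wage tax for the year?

Ashworth, January 1 – November 16, 2030: 320 days → $257,000 × 4.2% × 320/365 = $9,463.2329
Foxwater, November 17 – December 24, 2030: 38 days → $257,000 × 3.85% × 38/365 = $1,030.1123
Rockbury Township, December 25 – December 31, 2030: 7 days → $257,000 × 3.15% × 7/365 = $155.2562
Total = $10,648.6014

$10,648.60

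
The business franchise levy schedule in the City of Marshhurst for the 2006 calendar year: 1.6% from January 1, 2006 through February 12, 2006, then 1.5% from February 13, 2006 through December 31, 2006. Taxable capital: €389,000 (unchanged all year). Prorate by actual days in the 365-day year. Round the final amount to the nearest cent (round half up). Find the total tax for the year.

January 1 – February 12, 2006: 43 days at 1.6% → €389,000 × 1.6% × 43/365 = €733.2384
February 13 – December 31, 2006: 322 days at 1.5% → €389,000 × 1.5% × 322/365 = €5,147.5890
Total = €5,880.8274

€5,880.83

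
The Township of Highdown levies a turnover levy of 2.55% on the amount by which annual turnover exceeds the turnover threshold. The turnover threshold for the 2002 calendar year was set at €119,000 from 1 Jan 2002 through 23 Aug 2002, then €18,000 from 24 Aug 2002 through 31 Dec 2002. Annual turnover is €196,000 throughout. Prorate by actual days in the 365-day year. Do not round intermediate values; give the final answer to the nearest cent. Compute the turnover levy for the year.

1 Jan – 23 Aug 2002: 235 days, exemption €119,000 → (€196,000 − €119,000) × 2.55% × 235/365 = €1,264.1712
24 Aug – 31 Dec 2002: 130 days, exemption €18,000 → (€196,000 − €18,000) × 2.55% × 130/365 = €1,616.6301
Total = €2,880.8014

€2,880.80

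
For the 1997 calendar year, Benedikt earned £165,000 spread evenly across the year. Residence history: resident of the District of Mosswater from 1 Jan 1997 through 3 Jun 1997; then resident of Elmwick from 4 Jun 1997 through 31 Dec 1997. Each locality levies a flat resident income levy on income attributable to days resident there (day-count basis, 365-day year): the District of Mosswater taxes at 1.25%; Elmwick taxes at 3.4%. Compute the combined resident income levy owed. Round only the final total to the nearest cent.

£4,113.25

The District of Mosswater, 1 Jan – 3 Jun 1997: 154 days → £165,000 × 1.25% × 154/365 = £870.2055
Elmwick, 4 Jun – 31 Dec 1997: 211 days → £165,000 × 3.4% × 211/365 = £3,243.0411
Total = £4,113.2466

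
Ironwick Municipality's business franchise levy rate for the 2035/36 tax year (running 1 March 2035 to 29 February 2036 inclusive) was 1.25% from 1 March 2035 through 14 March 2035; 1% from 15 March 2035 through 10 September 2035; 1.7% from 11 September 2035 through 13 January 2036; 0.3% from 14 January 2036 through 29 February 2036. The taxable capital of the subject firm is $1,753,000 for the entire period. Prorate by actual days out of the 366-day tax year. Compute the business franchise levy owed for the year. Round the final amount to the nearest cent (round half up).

1 March – 14 March 2035: 14 days at 1.25% → $1,753,000 × 1.25% × 14/366 = $838.1831
15 March – 10 September 2035: 180 days at 1% → $1,753,000 × 1% × 180/366 = $8,621.3115
11 September 2035 – 13 January 2036: 125 days at 1.7% → $1,753,000 × 1.7% × 125/366 = $10,177.9372
14 January – 29 February 2036: 47 days at 0.3% → $1,753,000 × 0.3% × 47/366 = $675.3361
Total = $20,312.7678

$20,312.77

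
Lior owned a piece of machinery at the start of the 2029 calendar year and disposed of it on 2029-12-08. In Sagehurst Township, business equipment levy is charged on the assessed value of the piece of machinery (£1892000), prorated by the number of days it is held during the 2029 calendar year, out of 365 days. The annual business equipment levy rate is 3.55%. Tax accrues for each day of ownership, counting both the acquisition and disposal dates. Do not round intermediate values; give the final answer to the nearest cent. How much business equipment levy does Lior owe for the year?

Days held (2029-01-01 to 2029-12-08): 342 out of 365
Tax = £1892000 × 3.55% × 342/365 = £62933.6219

£62933.62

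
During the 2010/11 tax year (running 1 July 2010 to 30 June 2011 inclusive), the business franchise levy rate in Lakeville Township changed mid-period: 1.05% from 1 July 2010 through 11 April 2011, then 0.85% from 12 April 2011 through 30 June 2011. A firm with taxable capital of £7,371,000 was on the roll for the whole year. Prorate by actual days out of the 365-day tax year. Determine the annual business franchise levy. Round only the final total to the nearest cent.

1 July 2010 – 11 April 2011: 285 days at 1.05% → £7,371,000 × 1.05% × 285/365 = £60,432.1027
12 April – 30 June 2011: 80 days at 0.85% → £7,371,000 × 0.85% × 80/365 = £13,732.2740
Total = £74,164.3767

£74,164.38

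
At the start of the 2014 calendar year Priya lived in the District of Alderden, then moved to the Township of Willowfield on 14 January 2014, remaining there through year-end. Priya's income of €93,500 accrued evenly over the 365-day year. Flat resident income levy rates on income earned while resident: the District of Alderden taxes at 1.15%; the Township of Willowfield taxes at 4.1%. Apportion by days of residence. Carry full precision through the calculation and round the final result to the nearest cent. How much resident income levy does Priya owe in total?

The District of Alderden, 1 January – 13 January 2014: 13 days → €93,500 × 1.15% × 13/365 = €38.2966
The Township of Willowfield, 14 January – 31 December 2014: 352 days → €93,500 × 4.1% × 352/365 = €3,696.9644
Total = €3,735.2610

€3,735.26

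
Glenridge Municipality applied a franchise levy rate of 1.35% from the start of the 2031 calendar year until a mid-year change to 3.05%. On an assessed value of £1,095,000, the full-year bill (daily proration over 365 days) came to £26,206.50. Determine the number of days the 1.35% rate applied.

Let d = days at the first rate; then 365 − d days at the second rate.
£1,095,000 × [1.35%·d + 3.05%·(365−d)] / 365 = £26,206.50
Solving gives d = 141, so the new rate took effect on 22 May 2031.

141 days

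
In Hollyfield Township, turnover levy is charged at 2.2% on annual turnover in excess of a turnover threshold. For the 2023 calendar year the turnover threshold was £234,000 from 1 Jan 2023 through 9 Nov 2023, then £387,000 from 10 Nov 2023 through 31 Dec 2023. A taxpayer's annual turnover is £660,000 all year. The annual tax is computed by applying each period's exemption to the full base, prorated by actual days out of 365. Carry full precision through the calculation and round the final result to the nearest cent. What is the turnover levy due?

£8,892.46

1 Jan – 9 Nov 2023: 313 days, exemption £234,000 → (£660,000 − £234,000) × 2.2% × 313/365 = £8,036.8110
10 Nov – 31 Dec 2023: 52 days, exemption £387,000 → (£660,000 − £387,000) × 2.2% × 52/365 = £855.6493
Total = £8,892.4603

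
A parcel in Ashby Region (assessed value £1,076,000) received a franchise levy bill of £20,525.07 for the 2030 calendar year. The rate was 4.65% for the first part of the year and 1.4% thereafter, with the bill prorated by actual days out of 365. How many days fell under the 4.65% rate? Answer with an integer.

Let d = days at the first rate; then 365 − d days at the second rate.
£1,076,000 × [4.65%·d + 1.4%·(365−d)] / 365 = £20,525.07
Solving gives d = 57, so the new rate took effect on 27 Feb 2030.

57 days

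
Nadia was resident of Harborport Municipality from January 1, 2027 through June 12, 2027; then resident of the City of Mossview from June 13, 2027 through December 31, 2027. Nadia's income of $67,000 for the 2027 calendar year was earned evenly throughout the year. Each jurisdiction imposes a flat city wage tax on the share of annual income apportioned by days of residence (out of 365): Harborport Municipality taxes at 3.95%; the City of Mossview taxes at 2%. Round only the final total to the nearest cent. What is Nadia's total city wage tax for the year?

Harborport Municipality, January 1 – June 12, 2027: 163 days → $67,000 × 3.95% × 163/365 = $1,181.8616
The City of Mossview, June 13 – December 31, 2027: 202 days → $67,000 × 2% × 202/365 = $741.5890
Total = $1,923.4507

$1,923.45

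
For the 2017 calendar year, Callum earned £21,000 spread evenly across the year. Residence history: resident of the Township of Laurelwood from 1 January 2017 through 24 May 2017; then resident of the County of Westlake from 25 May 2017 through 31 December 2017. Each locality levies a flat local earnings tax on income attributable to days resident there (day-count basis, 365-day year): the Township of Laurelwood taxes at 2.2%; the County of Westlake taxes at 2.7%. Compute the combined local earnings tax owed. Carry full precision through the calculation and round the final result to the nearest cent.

The Township of Laurelwood, 1 January – 24 May 2017: 144 days → £21,000 × 2.2% × 144/365 = £182.2685
The County of Westlake, 25 May – 31 December 2017: 221 days → £21,000 × 2.7% × 221/365 = £343.3068
Total = £525.5753

£525.58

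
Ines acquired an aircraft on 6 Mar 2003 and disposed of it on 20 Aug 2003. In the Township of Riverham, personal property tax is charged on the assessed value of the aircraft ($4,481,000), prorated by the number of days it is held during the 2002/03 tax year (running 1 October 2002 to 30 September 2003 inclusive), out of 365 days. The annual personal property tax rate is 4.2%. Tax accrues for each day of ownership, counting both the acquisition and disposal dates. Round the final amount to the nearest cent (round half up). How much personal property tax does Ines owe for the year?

Days held (6 Mar – 20 Aug 2003): 168 out of 365
Tax = $4,481,000 × 4.2% × 168/365 = $86,624.4822

$86,624.48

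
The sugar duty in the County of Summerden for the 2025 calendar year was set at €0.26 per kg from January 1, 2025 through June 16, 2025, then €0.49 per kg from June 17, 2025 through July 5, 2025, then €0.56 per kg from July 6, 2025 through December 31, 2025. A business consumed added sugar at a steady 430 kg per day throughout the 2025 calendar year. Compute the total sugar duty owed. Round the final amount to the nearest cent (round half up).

January 1 – June 16, 2025: 167 days × 430 kg/day = 71,810 kg at €0.26/kg → €18,670.60
June 17 – July 5, 2025: 19 days × 430 kg/day = 8,170 kg at €0.49/kg → €4,003.30
July 6 – December 31, 2025: 179 days × 430 kg/day = 76,970 kg at €0.56/kg → €43,103.20

€65,777.10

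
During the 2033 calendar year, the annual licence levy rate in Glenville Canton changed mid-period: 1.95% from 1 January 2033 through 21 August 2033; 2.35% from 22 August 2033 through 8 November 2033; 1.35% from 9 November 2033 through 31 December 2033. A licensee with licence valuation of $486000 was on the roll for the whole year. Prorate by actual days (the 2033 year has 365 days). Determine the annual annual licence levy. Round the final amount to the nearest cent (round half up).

$9474.34

1 January – 21 August 2033: 233 days at 1.95% → $486000 × 1.95% × 233/365 = $6049.7014
22 August – 8 November 2033: 79 days at 2.35% → $486000 × 2.35% × 79/365 = $2471.9425
9 November – 31 December 2033: 53 days at 1.35% → $486000 × 1.35% × 53/365 = $952.6932
Total = $9474.3370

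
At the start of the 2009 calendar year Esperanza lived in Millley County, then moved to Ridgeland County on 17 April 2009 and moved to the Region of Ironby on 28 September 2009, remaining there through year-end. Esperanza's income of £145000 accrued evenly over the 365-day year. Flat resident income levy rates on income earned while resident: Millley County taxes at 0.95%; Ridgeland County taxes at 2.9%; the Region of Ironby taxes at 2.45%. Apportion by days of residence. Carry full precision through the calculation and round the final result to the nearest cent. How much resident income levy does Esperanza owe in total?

£3214.03

Millley County, 1 January – 16 April 2009: 106 days → £145000 × 0.95% × 106/365 = £400.0411
Ridgeland County, 17 April – 27 September 2009: 164 days → £145000 × 2.9% × 164/365 = £1889.3699
The Region of Ironby, 28 September – 31 December 2009: 95 days → £145000 × 2.45% × 95/365 = £924.6233
Total = £3214.0342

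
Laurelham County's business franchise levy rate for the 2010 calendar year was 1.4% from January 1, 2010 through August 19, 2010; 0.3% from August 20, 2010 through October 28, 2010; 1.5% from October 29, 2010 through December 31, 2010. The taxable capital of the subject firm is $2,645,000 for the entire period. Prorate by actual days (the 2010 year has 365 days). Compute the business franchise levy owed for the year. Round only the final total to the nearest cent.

$31,913.92

January 1 – August 19, 2010: 231 days at 1.4% → $2,645,000 × 1.4% × 231/365 = $23,435.4247
August 20 – October 28, 2010: 70 days at 0.3% → $2,645,000 × 0.3% × 70/365 = $1,521.7808
October 29 – December 31, 2010: 64 days at 1.5% → $2,645,000 × 1.5% × 64/365 = $6,956.7123
Total = $31,913.9178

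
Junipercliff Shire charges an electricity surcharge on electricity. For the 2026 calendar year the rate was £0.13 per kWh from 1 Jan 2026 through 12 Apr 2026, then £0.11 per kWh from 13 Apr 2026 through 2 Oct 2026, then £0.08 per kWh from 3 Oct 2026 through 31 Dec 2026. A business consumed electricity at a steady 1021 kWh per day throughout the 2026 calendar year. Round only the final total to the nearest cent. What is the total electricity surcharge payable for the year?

1 Jan – 12 Apr 2026: 102 days × 1021 kWh/day = 104,142 kWh at £0.13/kWh → £13,538.46
13 Apr – 2 Oct 2026: 173 days × 1021 kWh/day = 176,633 kWh at £0.11/kWh → £19,429.63
3 Oct – 31 Dec 2026: 90 days × 1021 kWh/day = 91,890 kWh at £0.08/kWh → £7,351.20

£40,319.29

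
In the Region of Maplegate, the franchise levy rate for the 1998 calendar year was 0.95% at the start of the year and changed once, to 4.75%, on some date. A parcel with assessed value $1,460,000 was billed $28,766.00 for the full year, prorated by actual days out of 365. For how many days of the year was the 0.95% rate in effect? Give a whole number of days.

267 days

Let d = days at the first rate; then 365 − d days at the second rate.
$1,460,000 × [0.95%·d + 4.75%·(365−d)] / 365 = $28,766.00
Solving gives d = 267, so the new rate took effect on 25 September 1998.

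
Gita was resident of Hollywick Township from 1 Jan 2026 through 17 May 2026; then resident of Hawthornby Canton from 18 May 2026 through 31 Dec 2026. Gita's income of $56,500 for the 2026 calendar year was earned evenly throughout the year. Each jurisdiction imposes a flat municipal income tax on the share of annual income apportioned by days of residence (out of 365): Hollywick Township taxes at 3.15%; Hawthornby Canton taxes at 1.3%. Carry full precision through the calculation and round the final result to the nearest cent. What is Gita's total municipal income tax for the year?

Hollywick Township, 1 Jan – 17 May 2026: 137 days → $56,500 × 3.15% × 137/365 = $668.0158
Hawthornby Canton, 18 May – 31 Dec 2026: 228 days → $56,500 × 1.3% × 228/365 = $458.8110
Total = $1,126.8267

$1,126.83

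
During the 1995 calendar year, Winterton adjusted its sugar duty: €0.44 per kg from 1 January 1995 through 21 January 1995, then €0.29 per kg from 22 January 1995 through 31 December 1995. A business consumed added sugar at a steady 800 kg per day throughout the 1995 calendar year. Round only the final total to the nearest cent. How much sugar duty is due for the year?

1 January – 21 January 1995: 21 days × 800 kg/day = 16,800 kg at €0.44/kg → €7,392.00
22 January – 31 December 1995: 344 days × 800 kg/day = 275,200 kg at €0.29/kg → €79,808.00

€87,200.00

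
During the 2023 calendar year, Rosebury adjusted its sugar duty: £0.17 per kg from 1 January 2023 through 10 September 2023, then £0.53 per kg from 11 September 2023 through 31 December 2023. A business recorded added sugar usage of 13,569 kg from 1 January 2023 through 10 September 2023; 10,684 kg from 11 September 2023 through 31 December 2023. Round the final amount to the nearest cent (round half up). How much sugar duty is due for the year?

£7969.25

1 January – 10 September 2023: 13,569 kg at £0.17/kg → £2306.73
11 September – 31 December 2023: 10,684 kg at £0.53/kg → £5662.52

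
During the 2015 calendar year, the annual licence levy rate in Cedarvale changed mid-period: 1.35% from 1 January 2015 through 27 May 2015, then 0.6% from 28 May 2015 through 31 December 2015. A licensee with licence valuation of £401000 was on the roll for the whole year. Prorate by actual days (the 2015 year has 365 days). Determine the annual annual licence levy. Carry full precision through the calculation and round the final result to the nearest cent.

£3617.24

1 January – 27 May 2015: 147 days at 1.35% → £401000 × 1.35% × 147/365 = £2180.2315
28 May – 31 December 2015: 218 days at 0.6% → £401000 × 0.6% × 218/365 = £1437.0082
Total = £3617.2397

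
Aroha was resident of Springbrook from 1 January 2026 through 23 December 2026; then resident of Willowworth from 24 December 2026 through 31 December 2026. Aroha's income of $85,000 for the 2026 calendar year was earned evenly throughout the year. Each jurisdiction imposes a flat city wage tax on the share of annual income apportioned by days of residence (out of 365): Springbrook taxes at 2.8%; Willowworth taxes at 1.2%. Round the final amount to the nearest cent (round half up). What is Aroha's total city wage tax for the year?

$2,350.19

Springbrook, 1 January – 23 December 2026: 357 days → $85,000 × 2.8% × 357/365 = $2,327.8356
Willowworth, 24 December – 31 December 2026: 8 days → $85,000 × 1.2% × 8/365 = $22.3562
Total = $2,350.1918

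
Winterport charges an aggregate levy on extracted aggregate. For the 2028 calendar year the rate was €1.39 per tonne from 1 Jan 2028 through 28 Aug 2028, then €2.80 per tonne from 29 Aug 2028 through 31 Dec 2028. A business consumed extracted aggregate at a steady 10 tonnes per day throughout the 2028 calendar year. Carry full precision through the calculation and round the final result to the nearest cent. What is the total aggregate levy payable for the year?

1 Jan – 28 Aug 2028: 241 days × 10 tonnes/day = 2,410 tonnes at €1.39/tonne → €3349.90
29 Aug – 31 Dec 2028: 125 days × 10 tonnes/day = 1,250 tonnes at €2.80/tonne → €3500.00

€6849.90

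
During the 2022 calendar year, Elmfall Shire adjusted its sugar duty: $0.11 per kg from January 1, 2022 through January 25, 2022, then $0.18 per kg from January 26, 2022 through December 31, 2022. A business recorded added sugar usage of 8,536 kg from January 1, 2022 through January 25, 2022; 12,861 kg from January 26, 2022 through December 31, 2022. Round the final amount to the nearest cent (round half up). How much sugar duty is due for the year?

January 1 – January 25, 2022: 8,536 kg at $0.11/kg → $938.96
January 26 – December 31, 2022: 12,861 kg at $0.18/kg → $2,314.98

$3,253.94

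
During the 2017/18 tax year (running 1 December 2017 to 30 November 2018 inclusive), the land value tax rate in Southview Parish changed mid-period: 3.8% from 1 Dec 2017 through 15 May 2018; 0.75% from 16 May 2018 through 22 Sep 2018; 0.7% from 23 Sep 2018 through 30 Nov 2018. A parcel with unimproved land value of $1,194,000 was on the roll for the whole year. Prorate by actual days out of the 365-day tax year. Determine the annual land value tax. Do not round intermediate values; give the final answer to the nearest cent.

1 Dec 2017 – 15 May 2018: 166 days at 3.8% → $1,194,000 × 3.8% × 166/365 = $20,634.9370
16 May – 22 Sep 2018: 130 days at 0.75% → $1,194,000 × 0.75% × 130/365 = $3,189.4521
23 Sep – 30 Nov 2018: 69 days at 0.7% → $1,194,000 × 0.7% × 69/365 = $1,580.0055
Total = $25,404.3945

$25,404.39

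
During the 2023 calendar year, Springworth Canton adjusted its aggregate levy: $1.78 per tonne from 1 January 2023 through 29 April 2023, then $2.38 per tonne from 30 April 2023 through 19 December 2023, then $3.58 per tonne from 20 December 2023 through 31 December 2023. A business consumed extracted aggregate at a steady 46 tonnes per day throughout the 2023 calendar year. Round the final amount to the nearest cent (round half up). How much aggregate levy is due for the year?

$37,338.20

1 January – 29 April 2023: 119 days × 46 tonnes/day = 5,474 tonnes at $1.78/tonne → $9,743.72
30 April – 19 December 2023: 234 days × 46 tonnes/day = 10,764 tonnes at $2.38/tonne → $25,618.32
20 December – 31 December 2023: 12 days × 46 tonnes/day = 552 tonnes at $3.58/tonne → $1,976.16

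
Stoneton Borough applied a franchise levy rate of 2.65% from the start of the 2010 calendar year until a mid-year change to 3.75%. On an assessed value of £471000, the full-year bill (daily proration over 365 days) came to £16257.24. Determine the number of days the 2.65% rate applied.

99 days

Let d = days at the first rate; then 365 − d days at the second rate.
£471000 × [2.65%·d + 3.75%·(365−d)] / 365 = £16257.24
Solving gives d = 99, so the new rate took effect on April 10, 2010.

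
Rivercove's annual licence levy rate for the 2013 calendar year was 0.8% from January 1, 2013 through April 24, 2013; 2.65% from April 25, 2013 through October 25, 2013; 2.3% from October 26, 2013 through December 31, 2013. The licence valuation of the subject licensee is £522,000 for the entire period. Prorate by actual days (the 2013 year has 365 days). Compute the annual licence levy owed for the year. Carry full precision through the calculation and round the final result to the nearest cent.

January 1 – April 24, 2013: 114 days at 0.8% → £522,000 × 0.8% × 114/365 = £1,304.2849
April 25 – October 25, 2013: 184 days at 2.65% → £522,000 × 2.65% × 184/365 = £6,973.3479
October 26 – December 31, 2013: 67 days at 2.3% → £522,000 × 2.3% × 67/365 = £2,203.8411
Total = £10,481.4740

£10,481.47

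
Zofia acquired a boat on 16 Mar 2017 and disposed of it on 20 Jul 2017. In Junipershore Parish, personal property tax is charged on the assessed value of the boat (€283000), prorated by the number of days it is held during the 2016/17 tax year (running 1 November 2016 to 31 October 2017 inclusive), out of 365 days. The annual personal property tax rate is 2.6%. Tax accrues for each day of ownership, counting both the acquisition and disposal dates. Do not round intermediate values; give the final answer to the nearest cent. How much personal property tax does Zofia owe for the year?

€2560.18

Days held (16 Mar – 20 Jul 2017): 127 out of 365
Tax = €283000 × 2.6% × 127/365 = €2560.1808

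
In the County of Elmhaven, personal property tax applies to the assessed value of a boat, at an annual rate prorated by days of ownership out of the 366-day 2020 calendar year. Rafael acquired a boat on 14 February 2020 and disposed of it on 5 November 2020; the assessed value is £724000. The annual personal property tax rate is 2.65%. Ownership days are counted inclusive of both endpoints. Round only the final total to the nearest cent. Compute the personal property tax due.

Days held (14 February – 5 November 2020): 266 out of 366
Tax = £724000 × 2.65% × 266/366 = £13943.9235

£13943.92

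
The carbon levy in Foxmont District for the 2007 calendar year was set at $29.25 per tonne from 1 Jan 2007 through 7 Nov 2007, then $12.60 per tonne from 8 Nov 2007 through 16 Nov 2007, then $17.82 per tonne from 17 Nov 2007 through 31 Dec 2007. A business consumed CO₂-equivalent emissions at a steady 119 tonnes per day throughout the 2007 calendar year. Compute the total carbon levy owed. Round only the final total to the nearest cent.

$1,191,433.95

1 Jan – 7 Nov 2007: 311 days × 119 tonnes/day = 37,009 tonnes at $29.25/tonne → $1,082,513.25
8 Nov – 16 Nov 2007: 9 days × 119 tonnes/day = 1,071 tonnes at $12.60/tonne → $13,494.60
17 Nov – 31 Dec 2007: 45 days × 119 tonnes/day = 5,355 tonnes at $17.82/tonne → $95,426.10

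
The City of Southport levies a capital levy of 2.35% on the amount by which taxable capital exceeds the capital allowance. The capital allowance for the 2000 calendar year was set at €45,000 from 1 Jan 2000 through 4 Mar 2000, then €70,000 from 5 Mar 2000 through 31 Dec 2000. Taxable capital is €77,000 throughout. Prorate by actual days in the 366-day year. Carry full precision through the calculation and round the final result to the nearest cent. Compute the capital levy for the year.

1 Jan – 4 Mar 2000: 64 days, exemption €45,000 → (€77,000 − €45,000) × 2.35% × 64/366 = €131.4973
5 Mar – 31 Dec 2000: 302 days, exemption €70,000 → (€77,000 − €70,000) × 2.35% × 302/366 = €135.7350
Total = €267.2322

€267.23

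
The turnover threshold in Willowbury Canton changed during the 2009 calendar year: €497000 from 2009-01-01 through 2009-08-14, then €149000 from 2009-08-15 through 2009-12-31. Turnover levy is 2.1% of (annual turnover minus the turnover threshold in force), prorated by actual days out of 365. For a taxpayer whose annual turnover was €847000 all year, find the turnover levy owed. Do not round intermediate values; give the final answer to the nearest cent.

2009-01-01 to 2009-08-14: 226 days, exemption €497000 → (€847000 − €497000) × 2.1% × 226/365 = €4550.9589
2009-08-15 to 2009-12-31: 139 days, exemption €149000 → (€847000 − €149000) × 2.1% × 139/365 = €5582.0877
Total = €10133.0466

€10133.05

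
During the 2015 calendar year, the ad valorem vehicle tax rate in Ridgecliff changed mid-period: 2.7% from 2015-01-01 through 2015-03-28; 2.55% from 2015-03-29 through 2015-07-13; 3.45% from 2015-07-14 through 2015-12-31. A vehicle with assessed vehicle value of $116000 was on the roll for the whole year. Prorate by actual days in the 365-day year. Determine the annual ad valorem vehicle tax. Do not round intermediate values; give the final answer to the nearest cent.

$3488.58

2015-01-01 to 2015-03-28: 87 days at 2.7% → $116000 × 2.7% × 87/365 = $746.5315
2015-03-29 to 2015-07-13: 107 days at 2.55% → $116000 × 2.55% × 107/365 = $867.1397
2015-07-14 to 2015-12-31: 171 days at 3.45% → $116000 × 3.45% × 171/365 = $1874.9096
Total = $3488.5808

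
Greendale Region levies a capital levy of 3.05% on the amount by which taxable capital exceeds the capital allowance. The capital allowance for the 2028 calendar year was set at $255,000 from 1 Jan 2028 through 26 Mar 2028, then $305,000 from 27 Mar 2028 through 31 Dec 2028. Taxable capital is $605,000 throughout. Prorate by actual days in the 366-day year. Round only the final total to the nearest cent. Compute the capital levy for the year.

1 Jan – 26 Mar 2028: 86 days, exemption $255,000 → ($605,000 − $255,000) × 3.05% × 86/366 = $2,508.3333
27 Mar – 31 Dec 2028: 280 days, exemption $305,000 → ($605,000 − $305,000) × 3.05% × 280/366 = $7,000.0000
Total = $9,508.3333

$9,508.33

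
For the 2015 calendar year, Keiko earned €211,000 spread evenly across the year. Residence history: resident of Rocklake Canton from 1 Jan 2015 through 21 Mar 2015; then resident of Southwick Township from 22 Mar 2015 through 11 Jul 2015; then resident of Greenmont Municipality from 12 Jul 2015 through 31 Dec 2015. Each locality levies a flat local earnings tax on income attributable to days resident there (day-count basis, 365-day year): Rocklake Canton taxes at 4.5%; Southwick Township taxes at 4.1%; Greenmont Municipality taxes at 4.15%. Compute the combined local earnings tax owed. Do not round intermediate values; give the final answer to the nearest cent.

Rocklake Canton, 1 Jan – 21 Mar 2015: 80 days → €211,000 × 4.5% × 80/365 = €2,081.0959
Southwick Township, 22 Mar – 11 Jul 2015: 112 days → €211,000 × 4.1% × 112/365 = €2,654.5534
Greenmont Municipality, 12 Jul – 31 Dec 2015: 173 days → €211,000 × 4.15% × 173/365 = €4,150.3411
Total = €8,885.9904

€8,885.99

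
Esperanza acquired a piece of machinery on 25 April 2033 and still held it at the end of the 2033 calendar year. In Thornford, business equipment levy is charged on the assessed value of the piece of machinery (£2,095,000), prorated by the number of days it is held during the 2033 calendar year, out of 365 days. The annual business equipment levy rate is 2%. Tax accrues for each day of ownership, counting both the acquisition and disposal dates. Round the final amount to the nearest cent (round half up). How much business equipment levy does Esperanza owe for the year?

£28,813.42

Days held (25 April – 31 December 2033): 251 out of 365
Tax = £2,095,000 × 2% × 251/365 = £28,813.4247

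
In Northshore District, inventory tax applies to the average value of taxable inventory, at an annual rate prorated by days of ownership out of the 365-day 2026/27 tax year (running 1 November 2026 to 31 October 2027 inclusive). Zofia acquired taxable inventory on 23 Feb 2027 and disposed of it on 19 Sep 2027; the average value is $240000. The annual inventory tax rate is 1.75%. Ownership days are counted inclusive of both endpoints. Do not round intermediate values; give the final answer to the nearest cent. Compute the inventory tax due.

$2404.93

Days held (23 Feb – 19 Sep 2027): 209 out of 365
Tax = $240000 × 1.75% × 209/365 = $2404.9315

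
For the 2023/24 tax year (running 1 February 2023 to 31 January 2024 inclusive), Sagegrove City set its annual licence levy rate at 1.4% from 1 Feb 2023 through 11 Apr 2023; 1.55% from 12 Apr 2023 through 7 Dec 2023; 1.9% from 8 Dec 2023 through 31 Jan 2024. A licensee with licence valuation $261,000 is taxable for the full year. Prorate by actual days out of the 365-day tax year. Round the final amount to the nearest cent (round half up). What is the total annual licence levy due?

1 Feb – 11 Apr 2023: 70 days at 1.4% → $261,000 × 1.4% × 70/365 = $700.7671
12 Apr – 7 Dec 2023: 240 days at 1.55% → $261,000 × 1.55% × 240/365 = $2,660.0548
8 Dec 2023 – 31 Jan 2024: 55 days at 1.9% → $261,000 × 1.9% × 55/365 = $747.2466
Total = $4,108.0685

$4,108.07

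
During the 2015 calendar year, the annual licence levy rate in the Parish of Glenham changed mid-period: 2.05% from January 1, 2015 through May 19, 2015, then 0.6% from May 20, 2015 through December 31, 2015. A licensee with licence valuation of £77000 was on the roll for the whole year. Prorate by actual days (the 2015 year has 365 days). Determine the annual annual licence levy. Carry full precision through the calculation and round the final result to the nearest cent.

£887.19

January 1 – May 19, 2015: 139 days at 2.05% → £77000 × 2.05% × 139/365 = £601.1274
May 20 – December 31, 2015: 226 days at 0.6% → £77000 × 0.6% × 226/365 = £286.0603
Total = £887.1877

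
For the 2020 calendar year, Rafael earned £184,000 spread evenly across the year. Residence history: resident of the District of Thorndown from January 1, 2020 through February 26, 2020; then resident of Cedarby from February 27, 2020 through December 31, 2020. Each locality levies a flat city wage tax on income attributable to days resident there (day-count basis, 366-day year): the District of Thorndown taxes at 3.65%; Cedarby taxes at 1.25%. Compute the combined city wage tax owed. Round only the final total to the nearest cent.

The District of Thorndown, January 1 – February 26, 2020: 57 days → £184,000 × 3.65% × 57/366 = £1,045.9344
Cedarby, February 27 – December 31, 2020: 309 days → £184,000 × 1.25% × 309/366 = £1,941.8033
Total = £2,987.7377

£2,987.74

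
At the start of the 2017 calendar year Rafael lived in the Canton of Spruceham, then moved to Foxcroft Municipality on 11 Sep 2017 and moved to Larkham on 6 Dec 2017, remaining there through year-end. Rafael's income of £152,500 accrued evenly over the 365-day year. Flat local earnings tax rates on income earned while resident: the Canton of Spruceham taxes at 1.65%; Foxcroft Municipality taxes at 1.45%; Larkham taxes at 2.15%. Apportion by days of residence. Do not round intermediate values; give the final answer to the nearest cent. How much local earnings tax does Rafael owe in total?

£2,498.70

The Canton of Spruceham, 1 Jan – 10 Sep 2017: 253 days → £152,500 × 1.65% × 253/365 = £1,744.1404
Foxcroft Municipality, 11 Sep – 5 Dec 2017: 86 days → £152,500 × 1.45% × 86/365 = £521.0068
Larkham, 6 Dec – 31 Dec 2017: 26 days → £152,500 × 2.15% × 26/365 = £233.5548
Total = £2,498.7021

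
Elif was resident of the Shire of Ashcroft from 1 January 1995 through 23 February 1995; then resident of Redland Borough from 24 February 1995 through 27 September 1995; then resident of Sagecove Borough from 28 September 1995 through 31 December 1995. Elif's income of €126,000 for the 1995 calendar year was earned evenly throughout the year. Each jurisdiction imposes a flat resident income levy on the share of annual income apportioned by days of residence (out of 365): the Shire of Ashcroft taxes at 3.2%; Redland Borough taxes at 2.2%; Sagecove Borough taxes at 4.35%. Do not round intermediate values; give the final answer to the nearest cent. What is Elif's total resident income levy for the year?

€3,663.49

The Shire of Ashcroft, 1 January – 23 February 1995: 54 days → €126,000 × 3.2% × 54/365 = €596.5151
Redland Borough, 24 February – 27 September 1995: 216 days → €126,000 × 2.2% × 216/365 = €1,640.4164
Sagecove Borough, 28 September – 31 December 1995: 95 days → €126,000 × 4.35% × 95/365 = €1,426.5616
Total = €3,663.4932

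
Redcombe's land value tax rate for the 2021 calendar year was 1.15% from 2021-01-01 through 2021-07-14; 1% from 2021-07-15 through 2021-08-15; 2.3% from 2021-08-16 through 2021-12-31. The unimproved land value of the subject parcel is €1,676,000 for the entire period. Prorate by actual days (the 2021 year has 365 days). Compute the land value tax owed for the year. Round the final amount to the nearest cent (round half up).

€26,340.75

2021-01-01 to 2021-07-14: 195 days at 1.15% → €1,676,000 × 1.15% × 195/365 = €10,297.0685
2021-07-15 to 2021-08-15: 32 days at 1% → €1,676,000 × 1% × 32/365 = €1,469.3699
2021-08-16 to 2021-12-31: 138 days at 2.3% → €1,676,000 × 2.3% × 138/365 = €14,574.3123
Total = €26,340.7507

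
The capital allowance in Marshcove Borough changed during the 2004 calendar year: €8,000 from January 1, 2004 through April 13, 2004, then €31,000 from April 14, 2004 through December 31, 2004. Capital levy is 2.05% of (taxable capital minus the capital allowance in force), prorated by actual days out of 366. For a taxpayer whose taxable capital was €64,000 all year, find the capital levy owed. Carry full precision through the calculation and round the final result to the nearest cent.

€810.48

January 1 – April 13, 2004: 104 days, exemption €8,000 → (€64,000 − €8,000) × 2.05% × 104/366 = €326.2077
April 14 – December 31, 2004: 262 days, exemption €31,000 → (€64,000 − €31,000) × 2.05% × 262/366 = €484.2705
Total = €810.4781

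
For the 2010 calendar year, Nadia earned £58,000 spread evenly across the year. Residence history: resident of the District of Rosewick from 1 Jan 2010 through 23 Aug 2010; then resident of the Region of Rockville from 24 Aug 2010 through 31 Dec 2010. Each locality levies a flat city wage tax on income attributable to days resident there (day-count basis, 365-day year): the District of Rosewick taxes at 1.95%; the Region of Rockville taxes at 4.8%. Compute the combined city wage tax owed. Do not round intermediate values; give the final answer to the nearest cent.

£1,719.74

The District of Rosewick, 1 Jan – 23 Aug 2010: 235 days → £58,000 × 1.95% × 235/365 = £728.1781
The Region of Rockville, 24 Aug – 31 Dec 2010: 130 days → £58,000 × 4.8% × 130/365 = £991.5616
Total = £1,719.7397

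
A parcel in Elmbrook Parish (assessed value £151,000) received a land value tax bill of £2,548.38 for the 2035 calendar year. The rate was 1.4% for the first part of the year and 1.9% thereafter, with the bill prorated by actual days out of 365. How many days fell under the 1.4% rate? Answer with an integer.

Let d = days at the first rate; then 365 − d days at the second rate.
£151,000 × [1.4%·d + 1.9%·(365−d)] / 365 = £2,548.38
Solving gives d = 155, so the new rate took effect on June 5, 2035.

155 days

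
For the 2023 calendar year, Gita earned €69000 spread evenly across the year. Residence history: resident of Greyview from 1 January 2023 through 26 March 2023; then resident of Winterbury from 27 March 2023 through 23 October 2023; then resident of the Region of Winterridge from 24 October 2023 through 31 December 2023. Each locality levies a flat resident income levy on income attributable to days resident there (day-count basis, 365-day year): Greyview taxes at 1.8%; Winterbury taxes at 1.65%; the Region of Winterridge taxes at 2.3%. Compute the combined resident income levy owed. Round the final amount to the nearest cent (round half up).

Greyview, 1 January – 26 March 2023: 85 days → €69000 × 1.8% × 85/365 = €289.2329
Winterbury, 27 March – 23 October 2023: 211 days → €69000 × 1.65% × 211/365 = €658.1466
The Region of Winterridge, 24 October – 31 December 2023: 69 days → €69000 × 2.3% × 69/365 = €300.0082
Total = €1247.3877

€1247.39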